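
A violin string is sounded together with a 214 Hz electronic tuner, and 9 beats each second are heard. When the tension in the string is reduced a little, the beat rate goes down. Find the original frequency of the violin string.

223 Hz

|f − 214| = 9, so the violin string was at either 205 Hz or 223 Hz.
Lower tension means lower frequency; the adjustment lowers the violin string's frequency.
The beat rate fell, so the adjustment moved the violin string toward 214 Hz — it must have started above the reference.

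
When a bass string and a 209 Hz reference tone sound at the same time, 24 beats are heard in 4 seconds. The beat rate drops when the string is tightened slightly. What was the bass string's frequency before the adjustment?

Beat frequency = 24/4 = 6 Hz.
|f − 209| = 6, so the bass string was at either 203 Hz or 215 Hz.
Increasing tension raises a string's frequency; the adjustment raises the bass string's frequency.
The beat rate fell, so the adjustment moved the bass string toward 209 Hz — it must have started below the reference.

203 Hz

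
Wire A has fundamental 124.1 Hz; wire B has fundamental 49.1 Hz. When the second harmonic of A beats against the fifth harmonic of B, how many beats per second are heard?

2.7 Hz

Second harmonic of the first: 2·124.1 = 248.2 Hz.
Fifth harmonic of the second: 5·49.1 = 245.5 Hz.
f_beat = |248.2 − 245.5| = 2.7 Hz.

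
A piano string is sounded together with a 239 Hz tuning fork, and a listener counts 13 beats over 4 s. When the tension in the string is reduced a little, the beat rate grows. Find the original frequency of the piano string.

235.75 Hz

Beat frequency = 13/4 = 3.25 Hz.
|f − 239| = 3.25, so the piano string was at either 235.75 Hz or 242.25 Hz.
Lower tension means lower frequency; the adjustment lowers the piano string's frequency.
The beat rate rose, so the adjustment moved the piano string further from 239 Hz — it was already below the reference.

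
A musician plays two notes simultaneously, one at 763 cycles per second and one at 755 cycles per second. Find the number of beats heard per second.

8 Hz

The beat frequency equals the magnitude of the frequency difference.
|763 − 755| = 8 Hz.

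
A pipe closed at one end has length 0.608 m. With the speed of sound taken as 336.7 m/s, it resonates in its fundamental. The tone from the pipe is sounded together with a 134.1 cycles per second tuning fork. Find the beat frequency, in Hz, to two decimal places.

Closed pipe (odd harmonics): f_n = n·v/(4L) = 1·336.7/(4·0.608) = 138.4457 Hz.
f_beat = |138.4457 − 134.1| = 4.35 Hz.

4.35 Hz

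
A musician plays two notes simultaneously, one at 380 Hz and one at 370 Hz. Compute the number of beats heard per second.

10 Hz

Beats arise from superposition of two nearby frequencies; the beat rate is |f₁ − f₂|.
|380 − 370| = 10 Hz.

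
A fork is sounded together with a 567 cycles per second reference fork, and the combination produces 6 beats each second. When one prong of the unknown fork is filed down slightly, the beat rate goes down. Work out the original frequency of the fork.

|f − 567| = 6, so the fork was at either 561 Hz or 573 Hz.
Filing a prong removes mass and raises the fork's frequency; the adjustment raises the fork's frequency.
The beat rate fell, so the adjustment moved the fork toward 567 Hz — it must have started below the reference.

561 Hz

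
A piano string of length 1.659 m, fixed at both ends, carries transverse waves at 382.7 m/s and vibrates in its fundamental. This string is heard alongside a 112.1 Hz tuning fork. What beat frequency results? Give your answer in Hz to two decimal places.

For a string fixed at both ends, f_n = n·v/(2L) = 1·382.7/(2·1.659) = 115.3406 Hz.
f_beat = |115.3406 − 112.1| = 3.24 Hz.

3.24 Hz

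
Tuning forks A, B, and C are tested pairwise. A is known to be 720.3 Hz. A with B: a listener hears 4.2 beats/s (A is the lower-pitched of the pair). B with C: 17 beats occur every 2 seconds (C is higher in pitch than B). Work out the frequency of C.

733 Hz

B is above A, so f_B = 720.3 + 4.2 = 724.5 Hz.
B–C: Beat frequency = 17/2 = 8.5 Hz.
C is above B, so f_C = 724.5 + 8.5 = 733 Hz.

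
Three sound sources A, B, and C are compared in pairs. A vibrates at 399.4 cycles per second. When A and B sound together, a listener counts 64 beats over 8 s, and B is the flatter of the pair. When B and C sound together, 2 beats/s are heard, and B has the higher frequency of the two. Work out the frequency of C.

389.4 Hz

A–B: Beat frequency = 64/8 = 8 Hz.
B is below A, so f_B = 399.4 − 8 = 391.4 Hz.
C is below B, so f_C = 391.4 − 2 = 389.4 Hz.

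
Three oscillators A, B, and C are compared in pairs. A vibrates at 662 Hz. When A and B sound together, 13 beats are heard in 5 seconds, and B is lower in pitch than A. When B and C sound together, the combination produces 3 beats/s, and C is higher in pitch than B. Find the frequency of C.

662.4 Hz

A–B: Beat frequency = 13/5 = 2.6 Hz.
B is below A, so f_B = 662 − 2.6 = 659.4 Hz.
C is above B, so f_C = 659.4 + 3 = 662.4 Hz.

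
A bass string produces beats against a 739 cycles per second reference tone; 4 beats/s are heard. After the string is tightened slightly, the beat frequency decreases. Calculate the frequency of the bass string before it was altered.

|f − 739| = 4, so the bass string was at either 735 Hz or 743 Hz.
Increasing tension raises a string's frequency; the adjustment raises the bass string's frequency.
The beat rate fell, so the adjustment moved the bass string toward 739 Hz — it must have started below the reference.

735 Hz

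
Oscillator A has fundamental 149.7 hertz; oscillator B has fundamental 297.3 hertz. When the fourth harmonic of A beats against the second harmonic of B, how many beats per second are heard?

4.2 Hz

Fourth harmonic of the first: 4·149.7 = 598.8 Hz.
Second harmonic of the second: 2·297.3 = 594.6 Hz.
f_beat = |598.8 − 594.6| = 4.2 Hz.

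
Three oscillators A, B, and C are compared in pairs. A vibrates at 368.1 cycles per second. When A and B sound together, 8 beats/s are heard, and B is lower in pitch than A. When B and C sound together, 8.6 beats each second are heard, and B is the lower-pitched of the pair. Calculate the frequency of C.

B is below A, so f_B = 368.1 − 8 = 360.1 Hz.
C is above B, so f_C = 360.1 + 8.6 = 368.7 Hz.

368.7 Hz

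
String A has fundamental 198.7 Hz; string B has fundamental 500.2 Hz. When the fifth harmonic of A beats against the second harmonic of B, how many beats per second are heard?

Fifth harmonic of the first: 5·198.7 = 993.5 Hz.
Second harmonic of the second: 2·500.2 = 1000.4 Hz.
f_beat = |993.5 − 1000.4| = 6.9 Hz.

6.9 Hz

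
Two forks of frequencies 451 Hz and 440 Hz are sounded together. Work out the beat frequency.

The beat frequency equals the magnitude of the frequency difference.
|451 − 440| = 11 Hz.

11 Hz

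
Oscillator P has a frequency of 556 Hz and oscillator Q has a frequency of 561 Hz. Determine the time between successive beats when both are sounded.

0.200 s

f_beat = |556 − 561| = 5 Hz.
Beat period T = 1 / f_beat = 1 / 5 s.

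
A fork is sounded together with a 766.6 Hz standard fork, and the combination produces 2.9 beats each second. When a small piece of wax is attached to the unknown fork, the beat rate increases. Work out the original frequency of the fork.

|f − 766.6| = 2.9, so the fork was at either 763.7 Hz or 769.5 Hz.
Loading a fork with wax lowers its frequency; the adjustment lowers the fork's frequency.
The beat rate rose, so the adjustment moved the fork further from 766.6 Hz — it was already below the reference.

763.7 Hz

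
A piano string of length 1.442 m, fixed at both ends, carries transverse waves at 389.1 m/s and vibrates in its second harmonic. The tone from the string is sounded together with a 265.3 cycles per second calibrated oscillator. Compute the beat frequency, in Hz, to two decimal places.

For a string fixed at both ends, f_n = n·v/(2L) = 2·389.1/(2·1.442) = 269.8336 Hz.
f_beat = |269.8336 − 265.3| = 4.53 Hz.

4.53 Hz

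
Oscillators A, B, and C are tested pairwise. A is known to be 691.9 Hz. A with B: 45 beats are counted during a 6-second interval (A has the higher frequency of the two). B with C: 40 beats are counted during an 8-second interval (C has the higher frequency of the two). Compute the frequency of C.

A–B: Beat frequency = 45/6 = 7.5 Hz.
B is below A, so f_B = 691.9 − 7.5 = 684.4 Hz.
B–C: Beat frequency = 40/8 = 5 Hz.
C is above B, so f_C = 684.4 + 5 = 689.4 Hz.

689.4 Hz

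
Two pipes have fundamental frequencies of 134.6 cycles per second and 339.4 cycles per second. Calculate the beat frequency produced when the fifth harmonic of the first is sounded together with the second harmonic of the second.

Fifth harmonic of the first: 5·134.6 = 673.0 Hz.
Second harmonic of the second: 2·339.4 = 678.8 Hz.
f_beat = |673.0 − 678.8| = 5.8 Hz.

5.8 Hz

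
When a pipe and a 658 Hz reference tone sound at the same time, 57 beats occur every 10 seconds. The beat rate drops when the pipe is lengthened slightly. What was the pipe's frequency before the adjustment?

Beat frequency = 57/10 = 5.7 Hz.
|f − 658| = 5.7, so the pipe was at either 652.3 Hz or 663.7 Hz.
A longer pipe has a lower fundamental; the adjustment lowers the pipe's frequency.
The beat rate fell, so the adjustment moved the pipe toward 658 Hz — it must have started above the reference.

663.7 Hz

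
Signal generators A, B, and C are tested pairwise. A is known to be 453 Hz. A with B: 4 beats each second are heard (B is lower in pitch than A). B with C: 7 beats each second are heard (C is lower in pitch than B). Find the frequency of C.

442 Hz

B is below A, so f_B = 453 − 4 = 449 Hz.
C is below B, so f_C = 449 − 7 = 442 Hz.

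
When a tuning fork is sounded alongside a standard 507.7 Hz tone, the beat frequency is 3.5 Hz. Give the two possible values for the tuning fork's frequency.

504.2 Hz or 511.2 Hz

|f − 507.7| = 3.5, so f = 507.7 ± 3.5.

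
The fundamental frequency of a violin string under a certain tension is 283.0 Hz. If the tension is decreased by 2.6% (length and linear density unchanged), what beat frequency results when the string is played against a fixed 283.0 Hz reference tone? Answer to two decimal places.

3.70 Hz

For a string, f ∝ √T, so the new frequency is 283.0·√0.974 = 279.2968 Hz.
f_beat = |279.2968 − 283.0| = 3.70 Hz.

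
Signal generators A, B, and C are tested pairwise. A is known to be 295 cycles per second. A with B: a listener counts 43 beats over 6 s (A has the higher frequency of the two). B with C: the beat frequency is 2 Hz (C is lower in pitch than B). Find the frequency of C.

285.8333 Hz

A–B: Beat frequency = 43/6 = 7.1667 Hz.
B is below A, so f_B = 295 − 7.1667 = 287.8333 Hz.
C is below B, so f_C = 287.8333 − 2 = 285.8333 Hz.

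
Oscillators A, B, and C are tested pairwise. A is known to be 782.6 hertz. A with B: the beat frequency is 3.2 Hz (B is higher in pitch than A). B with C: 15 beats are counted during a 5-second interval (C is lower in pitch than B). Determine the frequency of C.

B is above A, so f_B = 782.6 + 3.2 = 785.8 Hz.
B–C: Beat frequency = 15/5 = 3 Hz.
C is below B, so f_C = 785.8 − 3 = 782.8 Hz.

782.8 Hz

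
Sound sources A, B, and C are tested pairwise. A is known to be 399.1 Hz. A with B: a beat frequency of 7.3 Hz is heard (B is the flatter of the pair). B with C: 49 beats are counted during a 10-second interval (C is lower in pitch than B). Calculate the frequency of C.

B is below A, so f_B = 399.1 − 7.3 = 391.8 Hz.
B–C: Beat frequency = 49/10 = 4.9 Hz.
C is below B, so f_C = 391.8 − 4.9 = 386.9 Hz.

386.9 Hz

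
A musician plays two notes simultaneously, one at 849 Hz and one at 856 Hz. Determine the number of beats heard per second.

7 Hz

Beats arise from superposition of two nearby frequencies; the beat rate is |f₁ − f₂|.
|849 − 856| = 7 Hz.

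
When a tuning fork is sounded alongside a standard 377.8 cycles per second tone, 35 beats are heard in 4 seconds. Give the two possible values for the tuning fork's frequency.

369.05 Hz or 386.55 Hz

Beat frequency = 35/4 = 8.75 Hz.
|f − 377.8| = 8.75, so f = 377.8 ± 8.75.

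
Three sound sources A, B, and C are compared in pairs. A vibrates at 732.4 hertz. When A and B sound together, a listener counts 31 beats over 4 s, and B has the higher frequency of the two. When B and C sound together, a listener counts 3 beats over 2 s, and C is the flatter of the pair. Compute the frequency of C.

738.65 Hz

A–B: Beat frequency = 31/4 = 7.75 Hz.
B is above A, so f_B = 732.4 + 7.75 = 740.15 Hz.
B–C: Beat frequency = 3/2 = 1.5 Hz.
C is below B, so f_C = 740.15 − 1.5 = 738.65 Hz.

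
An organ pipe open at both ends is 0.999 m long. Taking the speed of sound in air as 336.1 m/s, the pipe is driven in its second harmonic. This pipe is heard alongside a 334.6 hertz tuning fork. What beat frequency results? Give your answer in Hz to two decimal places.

1.84 Hz

Open pipe: f_n = n·v/(2L) = 2·336.1/(2·0.999) = 336.4364 Hz.
f_beat = |336.4364 − 334.6| = 1.84 Hz.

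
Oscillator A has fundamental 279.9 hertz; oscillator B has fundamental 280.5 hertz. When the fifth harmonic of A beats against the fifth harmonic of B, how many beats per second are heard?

3.0 Hz

Fifth harmonic of the first: 5·279.9 = 1399.5 Hz.
Fifth harmonic of the second: 5·280.5 = 1402.5 Hz.
f_beat = |1399.5 − 1402.5| = 3.0 Hz.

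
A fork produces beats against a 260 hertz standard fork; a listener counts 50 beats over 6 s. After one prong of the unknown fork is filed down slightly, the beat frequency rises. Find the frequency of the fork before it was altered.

268.3333 Hz

Beat frequency = 50/6 = 8.3333 Hz.
|f − 260| = 8.3333, so the fork was at either 251.6667 Hz or 268.3333 Hz.
Filing a prong removes mass and raises the fork's frequency; the adjustment raises the fork's frequency.
The beat rate rose, so the adjustment moved the fork further from 260 Hz — it was already above the reference.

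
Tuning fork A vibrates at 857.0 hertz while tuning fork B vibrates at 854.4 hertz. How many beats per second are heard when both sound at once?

f_beat = |f₁ − f₂|.
|857.0 − 854.4| = 2.6 Hz.

2.6 Hz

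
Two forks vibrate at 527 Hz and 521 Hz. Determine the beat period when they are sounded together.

f_beat = |527 − 521| = 6 Hz.
Beat period T = 1 / f_beat = 1 / 6 s.

0.167 s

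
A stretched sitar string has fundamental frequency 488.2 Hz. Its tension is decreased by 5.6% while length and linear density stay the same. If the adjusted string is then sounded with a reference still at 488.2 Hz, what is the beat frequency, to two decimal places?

13.87 Hz

For a string, f ∝ √T, so the new frequency is 488.2·√0.944 = 474.3335 Hz.
f_beat = |474.3335 − 488.2| = 13.87 Hz.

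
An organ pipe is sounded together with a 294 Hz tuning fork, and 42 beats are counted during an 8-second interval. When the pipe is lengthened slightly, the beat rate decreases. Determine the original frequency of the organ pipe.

299.25 Hz

Beat frequency = 42/8 = 5.25 Hz.
|f − 294| = 5.25, so the organ pipe was at either 288.75 Hz or 299.25 Hz.
A longer pipe has a lower fundamental; the adjustment lowers the organ pipe's frequency.
The beat rate fell, so the adjustment moved the organ pipe toward 294 Hz — it must have started above the reference.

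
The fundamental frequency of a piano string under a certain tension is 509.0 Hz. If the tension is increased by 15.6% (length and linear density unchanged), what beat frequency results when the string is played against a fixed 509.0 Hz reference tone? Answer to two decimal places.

38.26 Hz

For a string, f ∝ √T, so the new frequency is 509.0·√1.156 = 547.2638 Hz.
f_beat = |547.2638 − 509.0| = 38.26 Hz.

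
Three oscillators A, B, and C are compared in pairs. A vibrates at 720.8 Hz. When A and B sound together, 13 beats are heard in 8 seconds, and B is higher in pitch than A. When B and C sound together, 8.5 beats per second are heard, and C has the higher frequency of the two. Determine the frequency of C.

A–B: Beat frequency = 13/8 = 1.625 Hz.
B is above A, so f_B = 720.8 + 1.625 = 722.425 Hz.
C is above B, so f_C = 722.425 + 8.5 = 730.925 Hz.

730.925 Hz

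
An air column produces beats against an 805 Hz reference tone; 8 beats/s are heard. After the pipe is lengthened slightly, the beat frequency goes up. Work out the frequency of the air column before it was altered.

797 Hz

|f − 805| = 8, so the air column was at either 797 Hz or 813 Hz.
A longer pipe has a lower fundamental; the adjustment lowers the air column's frequency.
The beat rate rose, so the adjustment moved the air column further from 805 Hz — it was already below the reference.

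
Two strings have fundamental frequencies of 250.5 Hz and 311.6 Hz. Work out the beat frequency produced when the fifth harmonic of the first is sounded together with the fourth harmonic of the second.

6.1 Hz

Fifth harmonic of the first: 5·250.5 = 1252.5 Hz.
Fourth harmonic of the second: 4·311.6 = 1246.4 Hz.
f_beat = |1252.5 − 1246.4| = 6.1 Hz.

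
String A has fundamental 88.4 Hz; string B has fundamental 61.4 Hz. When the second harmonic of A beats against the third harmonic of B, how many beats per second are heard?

7.4 Hz

Second harmonic of the first: 2·88.4 = 176.8 Hz.
Third harmonic of the second: 3·61.4 = 184.2 Hz.
f_beat = |176.8 − 184.2| = 7.4 Hz.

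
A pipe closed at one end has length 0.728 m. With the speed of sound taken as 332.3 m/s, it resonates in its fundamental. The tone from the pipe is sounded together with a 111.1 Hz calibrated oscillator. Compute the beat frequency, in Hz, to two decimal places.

3.01 Hz

Closed pipe (odd harmonics): f_n = n·v/(4L) = 1·332.3/(4·0.728) = 114.1140 Hz.
f_beat = |114.1140 − 111.1| = 3.01 Hz.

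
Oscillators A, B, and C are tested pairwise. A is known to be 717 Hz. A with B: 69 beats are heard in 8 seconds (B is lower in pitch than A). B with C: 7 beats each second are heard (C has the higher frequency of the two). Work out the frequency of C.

715.375 Hz

A–B: Beat frequency = 69/8 = 8.625 Hz.
B is below A, so f_B = 717 − 8.625 = 708.375 Hz.
C is above B, so f_C = 708.375 + 7 = 715.375 Hz.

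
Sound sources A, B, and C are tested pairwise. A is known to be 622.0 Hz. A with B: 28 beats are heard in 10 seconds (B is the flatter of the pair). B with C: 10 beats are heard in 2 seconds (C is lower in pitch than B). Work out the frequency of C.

A–B: Beat frequency = 28/10 = 2.8 Hz.
B is below A, so f_B = 622.0 − 2.8 = 619.2 Hz.
B–C: Beat frequency = 10/2 = 5 Hz.
C is below B, so f_C = 619.2 − 5 = 614.2 Hz.

614.2 Hz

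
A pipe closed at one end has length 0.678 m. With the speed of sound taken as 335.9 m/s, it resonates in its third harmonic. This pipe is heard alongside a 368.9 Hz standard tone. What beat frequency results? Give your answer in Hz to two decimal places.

Closed pipe (odd harmonics): f_n = n·v/(4L) = 3·335.9/(4·0.678) = 371.5708 Hz.
f_beat = |371.5708 − 368.9| = 2.67 Hz.

2.67 Hz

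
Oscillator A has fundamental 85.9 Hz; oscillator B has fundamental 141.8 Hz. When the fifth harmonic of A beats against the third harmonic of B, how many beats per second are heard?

Fifth harmonic of the first: 5·85.9 = 429.5 Hz.
Third harmonic of the second: 3·141.8 = 425.4 Hz.
f_beat = |429.5 − 425.4| = 4.1 Hz.

4.1 Hz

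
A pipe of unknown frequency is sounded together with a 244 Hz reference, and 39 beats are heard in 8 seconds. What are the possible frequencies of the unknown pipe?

Beat frequency = 39/8 = 4.875 Hz.
|f − 244| = 4.875, so f = 244 ± 4.875.

239.125 Hz or 248.875 Hz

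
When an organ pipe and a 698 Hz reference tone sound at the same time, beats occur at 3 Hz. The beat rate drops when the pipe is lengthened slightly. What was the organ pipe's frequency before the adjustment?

|f − 698| = 3, so the organ pipe was at either 695 Hz or 701 Hz.
A longer pipe has a lower fundamental; the adjustment lowers the organ pipe's frequency.
The beat rate fell, so the adjustment moved the organ pipe toward 698 Hz — it must have started above the reference.

701 Hz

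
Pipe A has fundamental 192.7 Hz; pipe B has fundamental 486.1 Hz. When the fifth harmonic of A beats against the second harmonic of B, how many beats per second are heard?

8.7 Hz

Fifth harmonic of the first: 5·192.7 = 963.5 Hz.
Second harmonic of the second: 2·486.1 = 972.2 Hz.
f_beat = |963.5 − 972.2| = 8.7 Hz.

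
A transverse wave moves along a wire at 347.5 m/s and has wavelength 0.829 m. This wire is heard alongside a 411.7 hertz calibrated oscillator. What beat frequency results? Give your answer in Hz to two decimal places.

Source frequency f = v/λ = 347.5/0.829 = 419.1797 Hz.
f_beat = |419.1797 − 411.7| = 7.48 Hz.

7.48 Hz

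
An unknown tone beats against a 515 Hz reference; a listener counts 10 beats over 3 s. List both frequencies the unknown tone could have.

Beat frequency = 10/3 = 3.3333 Hz.
|f − 515| = 3.3333, so f = 515 ± 3.3333.

511.6667 Hz or 518.3333 Hz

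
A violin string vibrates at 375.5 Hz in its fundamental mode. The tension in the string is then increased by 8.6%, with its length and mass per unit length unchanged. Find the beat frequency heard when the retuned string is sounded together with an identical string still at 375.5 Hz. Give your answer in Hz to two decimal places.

For a string, f ∝ √T, so the new frequency is 375.5·√1.086 = 391.3135 Hz.
f_beat = |391.3135 − 375.5| = 15.81 Hz.

15.81 Hz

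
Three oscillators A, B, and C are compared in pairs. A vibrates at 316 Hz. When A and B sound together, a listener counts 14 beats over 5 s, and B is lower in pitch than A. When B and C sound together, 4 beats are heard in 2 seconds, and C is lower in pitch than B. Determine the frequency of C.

A–B: Beat frequency = 14/5 = 2.8 Hz.
B is below A, so f_B = 316 − 2.8 = 313.2 Hz.
B–C: Beat frequency = 4/2 = 2 Hz.
C is below B, so f_C = 313.2 − 2 = 311.2 Hz.

311.2 Hz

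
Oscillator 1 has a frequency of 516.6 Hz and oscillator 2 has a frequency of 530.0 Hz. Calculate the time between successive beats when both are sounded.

0.075 s

f_beat = |516.6 − 530.0| = 13.4 Hz.
Beat period T = 1 / f_beat = 1 / 13.4 s.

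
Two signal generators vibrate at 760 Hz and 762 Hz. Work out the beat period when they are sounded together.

f_beat = |760 − 762| = 2 Hz.
Beat period T = 1 / f_beat = 1 / 2 s.

0.500 s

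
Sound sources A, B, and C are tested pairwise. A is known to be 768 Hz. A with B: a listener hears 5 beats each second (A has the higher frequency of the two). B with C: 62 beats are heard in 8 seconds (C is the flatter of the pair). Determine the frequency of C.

755.25 Hz

B is below A, so f_B = 768 − 5 = 763 Hz.
B–C: Beat frequency = 62/8 = 7.75 Hz.
C is below B, so f_C = 763 − 7.75 = 755.25 Hz.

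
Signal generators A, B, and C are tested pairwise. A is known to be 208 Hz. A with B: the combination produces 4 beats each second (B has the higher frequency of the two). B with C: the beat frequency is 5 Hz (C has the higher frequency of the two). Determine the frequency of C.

217 Hz

B is above A, so f_B = 208 + 4 = 212 Hz.
C is above B, so f_C = 212 + 5 = 217 Hz.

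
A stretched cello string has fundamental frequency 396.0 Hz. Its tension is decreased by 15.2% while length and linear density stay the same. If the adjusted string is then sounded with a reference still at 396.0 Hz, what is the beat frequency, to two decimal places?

31.34 Hz

For a string, f ∝ √T, so the new frequency is 396.0·√0.848 = 364.6642 Hz.
f_beat = |364.6642 − 396.0| = 31.34 Hz.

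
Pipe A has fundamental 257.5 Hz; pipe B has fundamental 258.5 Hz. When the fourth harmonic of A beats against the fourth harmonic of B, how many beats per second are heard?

Fourth harmonic of the first: 4·257.5 = 1030.0 Hz.
Fourth harmonic of the second: 4·258.5 = 1034.0 Hz.
f_beat = |1030.0 − 1034.0| = 4.0 Hz.

4.0 Hz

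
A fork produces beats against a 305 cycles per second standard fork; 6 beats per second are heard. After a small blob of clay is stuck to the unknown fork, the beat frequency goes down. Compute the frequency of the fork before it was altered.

311 Hz

|f − 305| = 6, so the fork was at either 299 Hz or 311 Hz.
Adding mass to a fork lowers its frequency; the adjustment lowers the fork's frequency.
The beat rate fell, so the adjustment moved the fork toward 305 Hz — it must have started above the reference.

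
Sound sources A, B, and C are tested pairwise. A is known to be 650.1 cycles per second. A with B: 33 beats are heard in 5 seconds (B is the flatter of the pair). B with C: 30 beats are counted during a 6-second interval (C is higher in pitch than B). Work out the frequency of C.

A–B: Beat frequency = 33/5 = 6.6 Hz.
B is below A, so f_B = 650.1 − 6.6 = 643.5 Hz.
B–C: Beat frequency = 30/6 = 5 Hz.
C is above B, so f_C = 643.5 + 5 = 648.5 Hz.

648.5 Hz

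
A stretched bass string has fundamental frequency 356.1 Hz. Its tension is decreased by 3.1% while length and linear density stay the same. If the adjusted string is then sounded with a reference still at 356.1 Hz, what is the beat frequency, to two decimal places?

5.56 Hz

For a string, f ∝ √T, so the new frequency is 356.1·√0.969 = 350.5370 Hz.
f_beat = |350.5370 − 356.1| = 5.56 Hz.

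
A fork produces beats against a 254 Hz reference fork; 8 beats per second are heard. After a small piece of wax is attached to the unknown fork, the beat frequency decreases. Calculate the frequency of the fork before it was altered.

262 Hz

|f − 254| = 8, so the fork was at either 246 Hz or 262 Hz.
Loading a fork with wax lowers its frequency; the adjustment lowers the fork's frequency.
The beat rate fell, so the adjustment moved the fork toward 254 Hz — it must have started above the reference.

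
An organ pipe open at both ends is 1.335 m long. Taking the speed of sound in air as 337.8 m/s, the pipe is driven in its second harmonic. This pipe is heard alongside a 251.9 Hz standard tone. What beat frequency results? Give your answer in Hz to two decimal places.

Open pipe: f_n = n·v/(2L) = 2·337.8/(2·1.335) = 253.0337 Hz.
f_beat = |253.0337 − 251.9| = 1.13 Hz.

1.13 Hz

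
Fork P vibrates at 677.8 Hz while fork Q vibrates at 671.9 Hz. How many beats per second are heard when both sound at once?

The beat frequency equals the magnitude of the frequency difference.
|677.8 − 671.9| = 5.9 Hz.

5.9 Hz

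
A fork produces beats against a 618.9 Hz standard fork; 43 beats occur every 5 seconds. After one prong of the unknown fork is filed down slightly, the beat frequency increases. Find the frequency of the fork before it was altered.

627.5 Hz

Beat frequency = 43/5 = 8.6 Hz.
|f − 618.9| = 8.6, so the fork was at either 610.3 Hz or 627.5 Hz.
Filing a prong removes mass and raises the fork's frequency; the adjustment raises the fork's frequency.
The beat rate rose, so the adjustment moved the fork further from 618.9 Hz — it was already above the reference.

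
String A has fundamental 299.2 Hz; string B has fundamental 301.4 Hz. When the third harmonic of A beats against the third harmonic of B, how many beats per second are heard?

6.6 Hz

Third harmonic of the first: 3·299.2 = 897.6 Hz.
Third harmonic of the second: 3·301.4 = 904.2 Hz.
f_beat = |897.6 − 904.2| = 6.6 Hz.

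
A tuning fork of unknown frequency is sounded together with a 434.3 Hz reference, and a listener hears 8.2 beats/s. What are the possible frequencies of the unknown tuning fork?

|f − 434.3| = 8.2, so f = 434.3 ± 8.2.

426.1 Hz or 442.5 Hz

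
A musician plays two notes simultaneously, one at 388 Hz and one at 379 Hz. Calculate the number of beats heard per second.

9 Hz

f_beat = |f₁ − f₂|.
|388 − 379| = 9 Hz.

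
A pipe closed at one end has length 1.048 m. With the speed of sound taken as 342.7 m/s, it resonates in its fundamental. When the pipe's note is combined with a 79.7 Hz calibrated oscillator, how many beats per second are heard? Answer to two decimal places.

Closed pipe (odd harmonics): f_n = n·v/(4L) = 1·342.7/(4·1.048) = 81.7510 Hz.
f_beat = |81.7510 − 79.7| = 2.05 Hz.

2.05 Hz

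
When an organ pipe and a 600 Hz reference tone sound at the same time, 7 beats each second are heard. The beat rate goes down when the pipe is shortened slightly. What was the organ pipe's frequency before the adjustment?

|f − 600| = 7, so the organ pipe was at either 593 Hz or 607 Hz.
A shorter pipe has a higher fundamental; the adjustment raises the organ pipe's frequency.
The beat rate fell, so the adjustment moved the organ pipe toward 600 Hz — it must have started below the reference.

593 Hz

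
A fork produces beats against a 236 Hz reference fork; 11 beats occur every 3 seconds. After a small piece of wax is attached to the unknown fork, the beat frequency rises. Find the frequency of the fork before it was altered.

Beat frequency = 11/3 = 3.6667 Hz.
|f − 236| = 3.6667, so the fork was at either 232.3333 Hz or 239.6667 Hz.
Loading a fork with wax lowers its frequency; the adjustment lowers the fork's frequency.
The beat rate rose, so the adjustment moved the fork further from 236 Hz — it was already below the reference.

232.3333 Hz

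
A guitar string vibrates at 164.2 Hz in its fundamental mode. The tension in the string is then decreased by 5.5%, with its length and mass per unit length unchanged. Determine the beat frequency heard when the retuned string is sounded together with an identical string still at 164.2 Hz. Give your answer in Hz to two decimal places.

For a string, f ∝ √T, so the new frequency is 164.2·√0.945 = 159.6206 Hz.
f_beat = |159.6206 − 164.2| = 4.58 Hz.

4.58 Hz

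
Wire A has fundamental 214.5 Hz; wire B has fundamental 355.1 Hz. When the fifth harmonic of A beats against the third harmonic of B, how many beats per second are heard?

Fifth harmonic of the first: 5·214.5 = 1072.5 Hz.
Third harmonic of the second: 3·355.1 = 1065.3 Hz.
f_beat = |1072.5 − 1065.3| = 7.2 Hz.

7.2 Hz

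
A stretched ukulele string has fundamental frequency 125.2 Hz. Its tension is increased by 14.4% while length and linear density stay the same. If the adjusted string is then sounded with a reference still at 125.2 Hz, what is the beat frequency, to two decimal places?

8.71 Hz

For a string, f ∝ √T, so the new frequency is 125.2·√1.144 = 133.9113 Hz.
f_beat = |133.9113 − 125.2| = 8.71 Hz.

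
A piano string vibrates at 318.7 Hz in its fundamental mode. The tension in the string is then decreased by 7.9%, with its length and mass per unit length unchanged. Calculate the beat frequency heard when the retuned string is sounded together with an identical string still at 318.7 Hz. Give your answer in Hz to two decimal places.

For a string, f ∝ √T, so the new frequency is 318.7·√0.921 = 305.8524 Hz.
f_beat = |305.8524 − 318.7| = 12.85 Hz.

12.85 Hz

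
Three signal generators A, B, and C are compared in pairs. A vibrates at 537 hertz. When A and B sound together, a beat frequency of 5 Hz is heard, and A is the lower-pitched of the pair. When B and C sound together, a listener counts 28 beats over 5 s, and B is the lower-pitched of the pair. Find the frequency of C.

547.6 Hz

B is above A, so f_B = 537 + 5 = 542 Hz.
B–C: Beat frequency = 28/5 = 5.6 Hz.
C is above B, so f_C = 542 + 5.6 = 547.6 Hz.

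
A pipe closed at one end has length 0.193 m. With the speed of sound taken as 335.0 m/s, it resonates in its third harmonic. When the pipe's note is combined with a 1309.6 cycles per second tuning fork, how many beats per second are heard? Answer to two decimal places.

7.79 Hz

Closed pipe (odd harmonics): f_n = n·v/(4L) = 3·335.0/(4·0.193) = 1301.8135 Hz.
f_beat = |1301.8135 − 1309.6| = 7.79 Hz.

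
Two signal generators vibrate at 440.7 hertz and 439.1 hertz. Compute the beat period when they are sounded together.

0.625 s

f_beat = |440.7 − 439.1| = 1.6 Hz.
Beat period T = 1 / f_beat = 1 / 1.6 s.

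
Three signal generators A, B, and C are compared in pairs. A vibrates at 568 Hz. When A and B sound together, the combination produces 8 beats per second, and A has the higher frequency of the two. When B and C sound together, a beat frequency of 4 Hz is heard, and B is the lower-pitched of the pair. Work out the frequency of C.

564 Hz

B is below A, so f_B = 568 − 8 = 560 Hz.
C is above B, so f_C = 560 + 4 = 564 Hz.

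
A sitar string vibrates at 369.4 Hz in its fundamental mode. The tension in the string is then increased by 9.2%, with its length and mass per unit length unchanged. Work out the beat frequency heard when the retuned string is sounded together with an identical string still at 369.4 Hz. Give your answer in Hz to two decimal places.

For a string, f ∝ √T, so the new frequency is 369.4·√1.092 = 386.0186 Hz.
f_beat = |386.0186 − 369.4| = 16.62 Hz.

16.62 Hz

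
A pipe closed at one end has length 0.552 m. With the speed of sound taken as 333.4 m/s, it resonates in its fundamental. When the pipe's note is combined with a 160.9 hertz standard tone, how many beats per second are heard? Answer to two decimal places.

9.90 Hz

Closed pipe (odd harmonics): f_n = n·v/(4L) = 1·333.4/(4·0.552) = 150.9964 Hz.
f_beat = |150.9964 − 160.9| = 9.90 Hz.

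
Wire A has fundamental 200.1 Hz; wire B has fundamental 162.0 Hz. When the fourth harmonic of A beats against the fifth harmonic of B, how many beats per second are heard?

9.6 Hz

Fourth harmonic of the first: 4·200.1 = 800.4 Hz.
Fifth harmonic of the second: 5·162.0 = 810.0 Hz.
f_beat = |800.4 − 810.0| = 9.6 Hz.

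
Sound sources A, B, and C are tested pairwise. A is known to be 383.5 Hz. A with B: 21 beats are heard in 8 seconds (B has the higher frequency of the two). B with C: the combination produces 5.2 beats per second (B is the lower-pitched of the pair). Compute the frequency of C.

A–B: Beat frequency = 21/8 = 2.625 Hz.
B is above A, so f_B = 383.5 + 2.625 = 386.125 Hz.
C is above B, so f_C = 386.125 + 5.2 = 391.325 Hz.

391.325 Hz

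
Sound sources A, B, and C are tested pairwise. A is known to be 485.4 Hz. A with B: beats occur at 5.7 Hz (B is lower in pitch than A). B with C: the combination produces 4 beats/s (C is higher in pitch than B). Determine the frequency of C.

483.7 Hz

B is below A, so f_B = 485.4 − 5.7 = 479.7 Hz.
C is above B, so f_C = 479.7 + 4 = 483.7 Hz.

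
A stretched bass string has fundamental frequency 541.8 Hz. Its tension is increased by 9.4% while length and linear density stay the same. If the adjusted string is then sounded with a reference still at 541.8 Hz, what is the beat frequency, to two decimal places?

For a string, f ∝ √T, so the new frequency is 541.8·√1.094 = 566.6928 Hz.
f_beat = |566.6928 − 541.8| = 24.89 Hz.

24.89 Hz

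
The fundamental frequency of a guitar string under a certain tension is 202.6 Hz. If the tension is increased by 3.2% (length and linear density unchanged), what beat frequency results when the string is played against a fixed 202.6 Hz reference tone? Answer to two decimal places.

For a string, f ∝ √T, so the new frequency is 202.6·√1.032 = 205.8161 Hz.
f_beat = |205.8161 − 202.6| = 3.22 Hz.

3.22 Hz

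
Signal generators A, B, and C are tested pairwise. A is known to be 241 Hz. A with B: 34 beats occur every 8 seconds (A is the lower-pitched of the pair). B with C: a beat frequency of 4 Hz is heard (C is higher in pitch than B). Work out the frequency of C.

A–B: Beat frequency = 34/8 = 4.25 Hz.
B is above A, so f_B = 241 + 4.25 = 245.25 Hz.
C is above B, so f_C = 245.25 + 4 = 249.25 Hz.

249.25 Hz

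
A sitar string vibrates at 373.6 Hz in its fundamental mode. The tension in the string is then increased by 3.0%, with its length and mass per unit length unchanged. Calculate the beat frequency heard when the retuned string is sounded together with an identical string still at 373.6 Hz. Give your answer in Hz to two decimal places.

5.56 Hz

For a string, f ∝ √T, so the new frequency is 373.6·√1.030 = 379.1626 Hz.
f_beat = |379.1626 − 373.6| = 5.56 Hz.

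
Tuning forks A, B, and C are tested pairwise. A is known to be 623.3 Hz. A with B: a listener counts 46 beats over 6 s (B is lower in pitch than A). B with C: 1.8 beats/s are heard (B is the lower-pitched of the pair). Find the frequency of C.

617.4333 Hz

A–B: Beat frequency = 46/6 = 7.6667 Hz.
B is below A, so f_B = 623.3 − 7.6667 = 615.6333 Hz.
C is above B, so f_C = 615.6333 + 1.8 = 617.4333 Hz.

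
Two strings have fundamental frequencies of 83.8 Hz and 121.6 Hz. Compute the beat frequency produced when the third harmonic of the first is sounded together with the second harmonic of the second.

8.2 Hz

Third harmonic of the first: 3·83.8 = 251.4 Hz.
Second harmonic of the second: 2·121.6 = 243.2 Hz.
f_beat = |251.4 − 243.2| = 8.2 Hz.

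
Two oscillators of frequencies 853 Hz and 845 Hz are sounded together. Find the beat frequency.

8 Hz

Beats arise from superposition of two nearby frequencies; the beat rate is |f₁ − f₂|.
|853 − 845| = 8 Hz.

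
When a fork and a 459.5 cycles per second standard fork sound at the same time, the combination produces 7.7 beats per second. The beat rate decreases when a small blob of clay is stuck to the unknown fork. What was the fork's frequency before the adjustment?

|f − 459.5| = 7.7, so the fork was at either 451.8 Hz or 467.2 Hz.
Adding mass to a fork lowers its frequency; the adjustment lowers the fork's frequency.
The beat rate fell, so the adjustment moved the fork toward 459.5 Hz — it must have started above the reference.

467.2 Hz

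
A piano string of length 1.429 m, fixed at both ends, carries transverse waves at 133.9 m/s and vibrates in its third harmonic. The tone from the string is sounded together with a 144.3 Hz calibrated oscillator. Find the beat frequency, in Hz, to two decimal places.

3.75 Hz

For a string fixed at both ends, f_n = n·v/(2L) = 3·133.9/(2·1.429) = 140.5528 Hz.
f_beat = |140.5528 − 144.3| = 3.75 Hz.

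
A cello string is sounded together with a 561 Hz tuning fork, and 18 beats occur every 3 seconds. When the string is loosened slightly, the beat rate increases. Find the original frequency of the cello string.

Beat frequency = 18/3 = 6 Hz.
|f − 561| = 6, so the cello string was at either 555 Hz or 567 Hz.
Reducing tension lowers a string's frequency; the adjustment lowers the cello string's frequency.
The beat rate rose, so the adjustment moved the cello string further from 561 Hz — it was already below the reference.

555 Hz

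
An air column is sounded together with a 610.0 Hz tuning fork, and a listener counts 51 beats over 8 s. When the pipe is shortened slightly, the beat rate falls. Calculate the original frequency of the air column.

Beat frequency = 51/8 = 6.375 Hz.
|f − 610.0| = 6.375, so the air column was at either 603.625 Hz or 616.375 Hz.
A shorter pipe has a higher fundamental; the adjustment raises the air column's frequency.
The beat rate fell, so the adjustment moved the air column toward 610.0 Hz — it must have started below the reference.

603.625 Hz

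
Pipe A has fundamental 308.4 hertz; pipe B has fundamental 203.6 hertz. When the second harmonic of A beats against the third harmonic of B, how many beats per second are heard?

6.0 Hz

Second harmonic of the first: 2·308.4 = 616.8 Hz.
Third harmonic of the second: 3·203.6 = 610.8 Hz.
f_beat = |616.8 − 610.8| = 6.0 Hz.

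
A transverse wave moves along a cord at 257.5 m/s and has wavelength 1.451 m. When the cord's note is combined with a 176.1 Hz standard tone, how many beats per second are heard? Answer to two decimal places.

Source frequency f = v/λ = 257.5/1.451 = 177.4638 Hz.
f_beat = |177.4638 − 176.1| = 1.36 Hz.

1.36 Hz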